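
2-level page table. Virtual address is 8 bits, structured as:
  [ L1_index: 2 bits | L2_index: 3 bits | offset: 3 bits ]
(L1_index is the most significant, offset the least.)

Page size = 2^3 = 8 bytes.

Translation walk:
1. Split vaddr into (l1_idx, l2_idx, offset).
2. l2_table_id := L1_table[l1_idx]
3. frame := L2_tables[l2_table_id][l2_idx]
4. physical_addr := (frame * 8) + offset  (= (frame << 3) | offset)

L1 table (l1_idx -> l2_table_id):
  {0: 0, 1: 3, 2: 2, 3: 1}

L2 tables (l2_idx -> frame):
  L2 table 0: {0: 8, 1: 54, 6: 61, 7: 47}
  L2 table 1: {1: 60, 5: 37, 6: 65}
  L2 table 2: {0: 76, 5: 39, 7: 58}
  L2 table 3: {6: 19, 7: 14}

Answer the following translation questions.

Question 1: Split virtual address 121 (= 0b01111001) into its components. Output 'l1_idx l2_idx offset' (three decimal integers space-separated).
Answer: 1 7 1

Derivation:
vaddr = 121 = 0b01111001
  top 2 bits -> l1_idx = 1
  next 3 bits -> l2_idx = 7
  bottom 3 bits -> offset = 1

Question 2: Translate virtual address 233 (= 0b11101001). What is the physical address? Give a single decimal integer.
vaddr = 233 = 0b11101001
Split: l1_idx=3, l2_idx=5, offset=1
L1[3] = 1
L2[1][5] = 37
paddr = 37 * 8 + 1 = 297

Answer: 297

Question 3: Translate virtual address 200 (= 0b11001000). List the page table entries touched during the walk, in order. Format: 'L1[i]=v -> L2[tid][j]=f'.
vaddr = 200 = 0b11001000
Split: l1_idx=3, l2_idx=1, offset=0

Answer: L1[3]=1 -> L2[1][1]=60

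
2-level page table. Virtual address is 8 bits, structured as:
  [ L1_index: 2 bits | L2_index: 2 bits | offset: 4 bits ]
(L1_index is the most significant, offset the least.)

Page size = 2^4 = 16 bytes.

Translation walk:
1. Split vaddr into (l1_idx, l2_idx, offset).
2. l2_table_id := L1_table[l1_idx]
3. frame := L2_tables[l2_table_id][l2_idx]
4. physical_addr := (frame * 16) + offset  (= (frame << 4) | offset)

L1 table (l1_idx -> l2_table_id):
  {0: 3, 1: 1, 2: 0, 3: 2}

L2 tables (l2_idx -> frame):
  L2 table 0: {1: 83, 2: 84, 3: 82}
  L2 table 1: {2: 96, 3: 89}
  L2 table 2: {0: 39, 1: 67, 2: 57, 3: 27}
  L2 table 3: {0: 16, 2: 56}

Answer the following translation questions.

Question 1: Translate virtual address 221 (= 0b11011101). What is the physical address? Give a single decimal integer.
Answer: 1085

Derivation:
vaddr = 221 = 0b11011101
Split: l1_idx=3, l2_idx=1, offset=13
L1[3] = 2
L2[2][1] = 67
paddr = 67 * 16 + 13 = 1085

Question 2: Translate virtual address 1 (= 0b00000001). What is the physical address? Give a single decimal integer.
vaddr = 1 = 0b00000001
Split: l1_idx=0, l2_idx=0, offset=1
L1[0] = 3
L2[3][0] = 16
paddr = 16 * 16 + 1 = 257

Answer: 257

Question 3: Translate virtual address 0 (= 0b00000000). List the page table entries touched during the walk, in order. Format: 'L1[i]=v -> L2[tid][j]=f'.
Answer: L1[0]=3 -> L2[3][0]=16

Derivation:
vaddr = 0 = 0b00000000
Split: l1_idx=0, l2_idx=0, offset=0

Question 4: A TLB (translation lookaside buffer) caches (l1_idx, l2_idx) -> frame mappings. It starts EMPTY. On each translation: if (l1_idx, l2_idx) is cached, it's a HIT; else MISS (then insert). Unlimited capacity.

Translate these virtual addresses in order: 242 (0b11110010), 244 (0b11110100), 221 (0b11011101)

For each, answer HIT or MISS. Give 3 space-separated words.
Answer: MISS HIT MISS

Derivation:
vaddr=242: (3,3) not in TLB -> MISS, insert
vaddr=244: (3,3) in TLB -> HIT
vaddr=221: (3,1) not in TLB -> MISS, insert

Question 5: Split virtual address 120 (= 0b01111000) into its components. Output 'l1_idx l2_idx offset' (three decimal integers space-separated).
vaddr = 120 = 0b01111000
  top 2 bits -> l1_idx = 1
  next 2 bits -> l2_idx = 3
  bottom 4 bits -> offset = 8

Answer: 1 3 8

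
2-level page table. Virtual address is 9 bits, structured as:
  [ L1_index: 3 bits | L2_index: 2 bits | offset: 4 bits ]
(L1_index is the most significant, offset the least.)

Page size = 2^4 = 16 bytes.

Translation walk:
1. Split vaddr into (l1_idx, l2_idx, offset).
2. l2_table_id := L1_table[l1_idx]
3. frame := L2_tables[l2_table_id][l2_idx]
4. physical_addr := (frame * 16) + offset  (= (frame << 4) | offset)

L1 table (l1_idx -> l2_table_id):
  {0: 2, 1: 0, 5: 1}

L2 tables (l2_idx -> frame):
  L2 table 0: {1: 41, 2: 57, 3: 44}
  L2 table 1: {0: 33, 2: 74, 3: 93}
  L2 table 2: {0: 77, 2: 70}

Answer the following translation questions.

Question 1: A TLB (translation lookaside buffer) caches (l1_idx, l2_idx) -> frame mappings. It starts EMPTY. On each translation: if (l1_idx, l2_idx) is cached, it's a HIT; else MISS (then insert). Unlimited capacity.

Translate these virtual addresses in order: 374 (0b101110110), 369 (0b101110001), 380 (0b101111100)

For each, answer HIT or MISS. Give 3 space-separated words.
Answer: MISS HIT HIT

Derivation:
vaddr=374: (5,3) not in TLB -> MISS, insert
vaddr=369: (5,3) in TLB -> HIT
vaddr=380: (5,3) in TLB -> HIT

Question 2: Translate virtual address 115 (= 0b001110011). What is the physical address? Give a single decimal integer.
vaddr = 115 = 0b001110011
Split: l1_idx=1, l2_idx=3, offset=3
L1[1] = 0
L2[0][3] = 44
paddr = 44 * 16 + 3 = 707

Answer: 707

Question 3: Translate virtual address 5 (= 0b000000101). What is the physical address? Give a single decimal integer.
vaddr = 5 = 0b000000101
Split: l1_idx=0, l2_idx=0, offset=5
L1[0] = 2
L2[2][0] = 77
paddr = 77 * 16 + 5 = 1237

Answer: 1237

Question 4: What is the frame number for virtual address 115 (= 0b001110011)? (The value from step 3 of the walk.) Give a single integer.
vaddr = 115: l1_idx=1, l2_idx=3
L1[1] = 0; L2[0][3] = 44

Answer: 44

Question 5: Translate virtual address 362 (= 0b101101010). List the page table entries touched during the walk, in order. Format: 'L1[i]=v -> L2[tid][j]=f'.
Answer: L1[5]=1 -> L2[1][2]=74

Derivation:
vaddr = 362 = 0b101101010
Split: l1_idx=5, l2_idx=2, offset=10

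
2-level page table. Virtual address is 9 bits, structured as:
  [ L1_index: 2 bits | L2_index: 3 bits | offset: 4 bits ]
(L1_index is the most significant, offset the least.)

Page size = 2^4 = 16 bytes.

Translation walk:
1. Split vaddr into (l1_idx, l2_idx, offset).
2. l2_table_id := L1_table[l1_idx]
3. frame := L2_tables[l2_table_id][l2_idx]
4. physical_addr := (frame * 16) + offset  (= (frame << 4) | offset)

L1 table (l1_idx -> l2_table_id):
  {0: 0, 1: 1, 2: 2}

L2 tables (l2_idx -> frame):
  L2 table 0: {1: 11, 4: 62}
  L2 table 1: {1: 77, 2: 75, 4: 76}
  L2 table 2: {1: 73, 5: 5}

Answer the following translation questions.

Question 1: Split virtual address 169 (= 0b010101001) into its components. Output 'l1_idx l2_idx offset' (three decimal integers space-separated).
Answer: 1 2 9

Derivation:
vaddr = 169 = 0b010101001
  top 2 bits -> l1_idx = 1
  next 3 bits -> l2_idx = 2
  bottom 4 bits -> offset = 9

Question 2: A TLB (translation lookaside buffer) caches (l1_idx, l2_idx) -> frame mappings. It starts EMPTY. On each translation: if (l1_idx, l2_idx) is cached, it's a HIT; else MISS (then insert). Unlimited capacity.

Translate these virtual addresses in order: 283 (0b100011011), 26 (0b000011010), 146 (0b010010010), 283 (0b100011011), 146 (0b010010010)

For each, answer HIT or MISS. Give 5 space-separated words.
vaddr=283: (2,1) not in TLB -> MISS, insert
vaddr=26: (0,1) not in TLB -> MISS, insert
vaddr=146: (1,1) not in TLB -> MISS, insert
vaddr=283: (2,1) in TLB -> HIT
vaddr=146: (1,1) in TLB -> HIT

Answer: MISS MISS MISS HIT HIT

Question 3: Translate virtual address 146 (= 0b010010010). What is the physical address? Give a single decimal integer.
vaddr = 146 = 0b010010010
Split: l1_idx=1, l2_idx=1, offset=2
L1[1] = 1
L2[1][1] = 77
paddr = 77 * 16 + 2 = 1234

Answer: 1234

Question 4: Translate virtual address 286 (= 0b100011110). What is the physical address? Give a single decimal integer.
Answer: 1182

Derivation:
vaddr = 286 = 0b100011110
Split: l1_idx=2, l2_idx=1, offset=14
L1[2] = 2
L2[2][1] = 73
paddr = 73 * 16 + 14 = 1182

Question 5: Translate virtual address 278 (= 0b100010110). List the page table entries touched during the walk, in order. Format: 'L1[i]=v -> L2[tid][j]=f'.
Answer: L1[2]=2 -> L2[2][1]=73

Derivation:
vaddr = 278 = 0b100010110
Split: l1_idx=2, l2_idx=1, offset=6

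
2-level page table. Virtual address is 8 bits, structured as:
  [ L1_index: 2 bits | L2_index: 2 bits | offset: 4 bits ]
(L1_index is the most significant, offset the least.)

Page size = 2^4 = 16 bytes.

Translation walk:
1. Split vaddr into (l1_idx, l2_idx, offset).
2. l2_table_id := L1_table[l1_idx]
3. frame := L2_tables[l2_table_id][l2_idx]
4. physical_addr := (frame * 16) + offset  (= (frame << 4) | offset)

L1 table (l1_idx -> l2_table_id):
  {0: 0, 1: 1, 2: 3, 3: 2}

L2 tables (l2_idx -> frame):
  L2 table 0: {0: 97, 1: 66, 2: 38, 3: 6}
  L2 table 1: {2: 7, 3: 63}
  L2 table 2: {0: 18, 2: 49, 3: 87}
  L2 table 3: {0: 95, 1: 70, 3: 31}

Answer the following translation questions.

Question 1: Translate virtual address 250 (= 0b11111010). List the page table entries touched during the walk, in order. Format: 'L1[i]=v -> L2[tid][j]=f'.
vaddr = 250 = 0b11111010
Split: l1_idx=3, l2_idx=3, offset=10

Answer: L1[3]=2 -> L2[2][3]=87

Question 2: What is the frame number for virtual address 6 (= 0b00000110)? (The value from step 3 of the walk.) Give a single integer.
vaddr = 6: l1_idx=0, l2_idx=0
L1[0] = 0; L2[0][0] = 97

Answer: 97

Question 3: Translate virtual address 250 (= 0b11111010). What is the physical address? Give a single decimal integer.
Answer: 1402

Derivation:
vaddr = 250 = 0b11111010
Split: l1_idx=3, l2_idx=3, offset=10
L1[3] = 2
L2[2][3] = 87
paddr = 87 * 16 + 10 = 1402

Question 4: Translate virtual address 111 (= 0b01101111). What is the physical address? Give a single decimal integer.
Answer: 127

Derivation:
vaddr = 111 = 0b01101111
Split: l1_idx=1, l2_idx=2, offset=15
L1[1] = 1
L2[1][2] = 7
paddr = 7 * 16 + 15 = 127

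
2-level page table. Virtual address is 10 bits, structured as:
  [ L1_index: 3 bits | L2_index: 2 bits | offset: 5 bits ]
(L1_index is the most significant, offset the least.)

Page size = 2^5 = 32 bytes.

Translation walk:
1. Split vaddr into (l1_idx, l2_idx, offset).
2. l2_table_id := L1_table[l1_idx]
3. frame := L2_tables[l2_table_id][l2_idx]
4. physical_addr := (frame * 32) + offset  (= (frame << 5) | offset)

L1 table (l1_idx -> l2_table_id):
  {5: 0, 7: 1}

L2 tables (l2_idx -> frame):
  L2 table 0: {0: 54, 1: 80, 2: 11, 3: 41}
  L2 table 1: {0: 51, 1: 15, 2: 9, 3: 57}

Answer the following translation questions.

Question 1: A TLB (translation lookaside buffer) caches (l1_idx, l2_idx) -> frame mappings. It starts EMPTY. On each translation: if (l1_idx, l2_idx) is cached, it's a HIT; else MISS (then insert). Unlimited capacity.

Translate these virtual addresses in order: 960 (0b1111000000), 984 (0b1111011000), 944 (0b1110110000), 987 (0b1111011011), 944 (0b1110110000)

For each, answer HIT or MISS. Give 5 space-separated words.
vaddr=960: (7,2) not in TLB -> MISS, insert
vaddr=984: (7,2) in TLB -> HIT
vaddr=944: (7,1) not in TLB -> MISS, insert
vaddr=987: (7,2) in TLB -> HIT
vaddr=944: (7,1) in TLB -> HIT

Answer: MISS HIT MISS HIT HIT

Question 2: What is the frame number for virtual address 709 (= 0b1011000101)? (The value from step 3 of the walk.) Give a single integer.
vaddr = 709: l1_idx=5, l2_idx=2
L1[5] = 0; L2[0][2] = 11

Answer: 11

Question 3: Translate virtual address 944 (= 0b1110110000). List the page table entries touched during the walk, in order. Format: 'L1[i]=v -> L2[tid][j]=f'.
Answer: L1[7]=1 -> L2[1][1]=15

Derivation:
vaddr = 944 = 0b1110110000
Split: l1_idx=7, l2_idx=1, offset=16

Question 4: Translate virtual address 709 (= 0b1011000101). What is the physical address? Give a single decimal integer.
Answer: 357

Derivation:
vaddr = 709 = 0b1011000101
Split: l1_idx=5, l2_idx=2, offset=5
L1[5] = 0
L2[0][2] = 11
paddr = 11 * 32 + 5 = 357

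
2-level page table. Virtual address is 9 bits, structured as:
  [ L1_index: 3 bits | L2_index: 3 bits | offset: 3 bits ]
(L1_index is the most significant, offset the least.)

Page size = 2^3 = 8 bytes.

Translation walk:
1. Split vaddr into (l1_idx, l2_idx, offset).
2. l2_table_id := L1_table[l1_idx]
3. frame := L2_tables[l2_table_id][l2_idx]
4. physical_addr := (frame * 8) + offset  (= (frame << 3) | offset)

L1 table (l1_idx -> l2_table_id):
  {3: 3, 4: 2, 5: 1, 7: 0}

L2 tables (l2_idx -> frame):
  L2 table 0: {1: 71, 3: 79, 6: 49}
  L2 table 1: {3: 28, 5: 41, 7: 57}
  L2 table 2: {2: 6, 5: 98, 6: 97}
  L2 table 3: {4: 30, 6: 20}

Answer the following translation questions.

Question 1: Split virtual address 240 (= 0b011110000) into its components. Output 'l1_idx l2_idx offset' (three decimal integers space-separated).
vaddr = 240 = 0b011110000
  top 3 bits -> l1_idx = 3
  next 3 bits -> l2_idx = 6
  bottom 3 bits -> offset = 0

Answer: 3 6 0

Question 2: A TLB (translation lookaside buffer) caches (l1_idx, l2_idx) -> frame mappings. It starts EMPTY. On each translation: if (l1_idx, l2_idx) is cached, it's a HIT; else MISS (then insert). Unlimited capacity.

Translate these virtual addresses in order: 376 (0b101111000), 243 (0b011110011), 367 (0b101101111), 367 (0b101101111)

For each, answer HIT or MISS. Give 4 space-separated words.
Answer: MISS MISS MISS HIT

Derivation:
vaddr=376: (5,7) not in TLB -> MISS, insert
vaddr=243: (3,6) not in TLB -> MISS, insert
vaddr=367: (5,5) not in TLB -> MISS, insert
vaddr=367: (5,5) in TLB -> HIT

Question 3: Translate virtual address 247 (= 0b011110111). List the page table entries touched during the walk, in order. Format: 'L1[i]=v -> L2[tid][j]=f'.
vaddr = 247 = 0b011110111
Split: l1_idx=3, l2_idx=6, offset=7

Answer: L1[3]=3 -> L2[3][6]=20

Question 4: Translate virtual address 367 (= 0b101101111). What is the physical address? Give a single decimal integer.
Answer: 335

Derivation:
vaddr = 367 = 0b101101111
Split: l1_idx=5, l2_idx=5, offset=7
L1[5] = 1
L2[1][5] = 41
paddr = 41 * 8 + 7 = 335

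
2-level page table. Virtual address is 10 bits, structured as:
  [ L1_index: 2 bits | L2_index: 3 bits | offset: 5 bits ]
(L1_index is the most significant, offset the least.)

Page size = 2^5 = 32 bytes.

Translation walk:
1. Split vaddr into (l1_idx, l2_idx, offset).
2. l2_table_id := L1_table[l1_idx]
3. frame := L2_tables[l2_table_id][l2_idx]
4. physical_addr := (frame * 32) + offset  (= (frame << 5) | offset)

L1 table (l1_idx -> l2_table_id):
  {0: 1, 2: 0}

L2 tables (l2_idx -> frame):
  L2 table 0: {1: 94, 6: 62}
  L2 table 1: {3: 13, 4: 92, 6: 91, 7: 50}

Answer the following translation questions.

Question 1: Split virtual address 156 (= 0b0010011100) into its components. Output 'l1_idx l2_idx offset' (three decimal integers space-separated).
Answer: 0 4 28

Derivation:
vaddr = 156 = 0b0010011100
  top 2 bits -> l1_idx = 0
  next 3 bits -> l2_idx = 4
  bottom 5 bits -> offset = 28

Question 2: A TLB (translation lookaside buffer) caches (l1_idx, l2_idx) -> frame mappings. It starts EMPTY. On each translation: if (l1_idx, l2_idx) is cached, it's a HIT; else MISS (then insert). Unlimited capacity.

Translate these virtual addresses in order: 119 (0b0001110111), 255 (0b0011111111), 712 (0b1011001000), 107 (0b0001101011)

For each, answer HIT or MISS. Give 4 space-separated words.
vaddr=119: (0,3) not in TLB -> MISS, insert
vaddr=255: (0,7) not in TLB -> MISS, insert
vaddr=712: (2,6) not in TLB -> MISS, insert
vaddr=107: (0,3) in TLB -> HIT

Answer: MISS MISS MISS HIT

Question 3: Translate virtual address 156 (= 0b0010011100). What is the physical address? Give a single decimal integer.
vaddr = 156 = 0b0010011100
Split: l1_idx=0, l2_idx=4, offset=28
L1[0] = 1
L2[1][4] = 92
paddr = 92 * 32 + 28 = 2972

Answer: 2972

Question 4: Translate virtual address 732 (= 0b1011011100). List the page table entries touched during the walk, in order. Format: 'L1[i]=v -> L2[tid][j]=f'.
vaddr = 732 = 0b1011011100
Split: l1_idx=2, l2_idx=6, offset=28

Answer: L1[2]=0 -> L2[0][6]=62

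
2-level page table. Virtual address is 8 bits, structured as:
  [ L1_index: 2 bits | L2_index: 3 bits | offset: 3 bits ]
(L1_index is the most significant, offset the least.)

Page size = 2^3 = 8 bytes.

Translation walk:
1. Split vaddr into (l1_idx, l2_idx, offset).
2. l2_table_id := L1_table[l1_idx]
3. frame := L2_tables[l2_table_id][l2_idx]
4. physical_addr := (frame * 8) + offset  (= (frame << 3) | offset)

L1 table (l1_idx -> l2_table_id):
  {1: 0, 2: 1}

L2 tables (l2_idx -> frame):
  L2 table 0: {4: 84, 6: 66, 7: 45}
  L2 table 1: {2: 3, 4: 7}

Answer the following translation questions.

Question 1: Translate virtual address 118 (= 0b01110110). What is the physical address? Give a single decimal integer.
Answer: 534

Derivation:
vaddr = 118 = 0b01110110
Split: l1_idx=1, l2_idx=6, offset=6
L1[1] = 0
L2[0][6] = 66
paddr = 66 * 8 + 6 = 534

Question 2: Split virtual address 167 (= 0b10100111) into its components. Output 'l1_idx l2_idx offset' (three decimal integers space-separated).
Answer: 2 4 7

Derivation:
vaddr = 167 = 0b10100111
  top 2 bits -> l1_idx = 2
  next 3 bits -> l2_idx = 4
  bottom 3 bits -> offset = 7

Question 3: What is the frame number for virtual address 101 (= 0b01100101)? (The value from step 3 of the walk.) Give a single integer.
vaddr = 101: l1_idx=1, l2_idx=4
L1[1] = 0; L2[0][4] = 84

Answer: 84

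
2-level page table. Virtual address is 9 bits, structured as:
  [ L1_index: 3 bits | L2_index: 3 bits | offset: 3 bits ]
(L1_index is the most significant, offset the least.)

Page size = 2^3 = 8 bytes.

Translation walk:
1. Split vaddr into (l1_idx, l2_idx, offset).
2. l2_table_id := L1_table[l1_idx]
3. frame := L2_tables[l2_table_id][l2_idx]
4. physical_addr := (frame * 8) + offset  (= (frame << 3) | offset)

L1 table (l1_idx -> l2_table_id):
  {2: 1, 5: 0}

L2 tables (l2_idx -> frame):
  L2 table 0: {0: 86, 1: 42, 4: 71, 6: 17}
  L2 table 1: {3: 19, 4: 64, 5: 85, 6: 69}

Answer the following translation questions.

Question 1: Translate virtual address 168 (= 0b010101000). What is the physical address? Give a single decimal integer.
Answer: 680

Derivation:
vaddr = 168 = 0b010101000
Split: l1_idx=2, l2_idx=5, offset=0
L1[2] = 1
L2[1][5] = 85
paddr = 85 * 8 + 0 = 680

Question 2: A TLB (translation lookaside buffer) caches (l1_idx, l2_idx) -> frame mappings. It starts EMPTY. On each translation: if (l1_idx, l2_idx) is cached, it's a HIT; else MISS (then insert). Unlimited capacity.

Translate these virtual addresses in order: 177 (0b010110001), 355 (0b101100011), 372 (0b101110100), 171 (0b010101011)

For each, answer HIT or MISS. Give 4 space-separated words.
Answer: MISS MISS MISS MISS

Derivation:
vaddr=177: (2,6) not in TLB -> MISS, insert
vaddr=355: (5,4) not in TLB -> MISS, insert
vaddr=372: (5,6) not in TLB -> MISS, insert
vaddr=171: (2,5) not in TLB -> MISS, insert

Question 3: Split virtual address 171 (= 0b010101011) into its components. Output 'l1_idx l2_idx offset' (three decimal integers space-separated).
vaddr = 171 = 0b010101011
  top 3 bits -> l1_idx = 2
  next 3 bits -> l2_idx = 5
  bottom 3 bits -> offset = 3

Answer: 2 5 3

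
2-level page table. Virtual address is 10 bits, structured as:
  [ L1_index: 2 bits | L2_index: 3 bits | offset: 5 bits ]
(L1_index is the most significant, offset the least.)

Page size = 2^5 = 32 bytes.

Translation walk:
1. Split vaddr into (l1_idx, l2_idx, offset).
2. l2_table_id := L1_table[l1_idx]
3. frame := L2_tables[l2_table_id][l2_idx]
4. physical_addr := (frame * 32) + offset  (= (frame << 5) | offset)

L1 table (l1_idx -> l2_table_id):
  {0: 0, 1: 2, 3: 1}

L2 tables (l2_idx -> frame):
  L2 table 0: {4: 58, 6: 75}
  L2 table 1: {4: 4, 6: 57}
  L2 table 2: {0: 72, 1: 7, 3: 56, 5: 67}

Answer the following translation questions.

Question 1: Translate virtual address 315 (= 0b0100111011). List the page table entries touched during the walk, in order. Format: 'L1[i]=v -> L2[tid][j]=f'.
vaddr = 315 = 0b0100111011
Split: l1_idx=1, l2_idx=1, offset=27

Answer: L1[1]=2 -> L2[2][1]=7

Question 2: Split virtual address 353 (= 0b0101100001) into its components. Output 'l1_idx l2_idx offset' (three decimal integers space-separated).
Answer: 1 3 1

Derivation:
vaddr = 353 = 0b0101100001
  top 2 bits -> l1_idx = 1
  next 3 bits -> l2_idx = 3
  bottom 5 bits -> offset = 1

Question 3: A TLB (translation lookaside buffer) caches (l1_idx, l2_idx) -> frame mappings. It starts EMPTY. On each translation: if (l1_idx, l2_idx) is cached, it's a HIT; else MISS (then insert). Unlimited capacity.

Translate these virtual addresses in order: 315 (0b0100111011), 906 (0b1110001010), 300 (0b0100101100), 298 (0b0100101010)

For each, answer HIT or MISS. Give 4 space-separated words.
Answer: MISS MISS HIT HIT

Derivation:
vaddr=315: (1,1) not in TLB -> MISS, insert
vaddr=906: (3,4) not in TLB -> MISS, insert
vaddr=300: (1,1) in TLB -> HIT
vaddr=298: (1,1) in TLB -> HIT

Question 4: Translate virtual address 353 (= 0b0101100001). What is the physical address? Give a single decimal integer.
vaddr = 353 = 0b0101100001
Split: l1_idx=1, l2_idx=3, offset=1
L1[1] = 2
L2[2][3] = 56
paddr = 56 * 32 + 1 = 1793

Answer: 1793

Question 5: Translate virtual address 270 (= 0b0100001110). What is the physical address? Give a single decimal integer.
vaddr = 270 = 0b0100001110
Split: l1_idx=1, l2_idx=0, offset=14
L1[1] = 2
L2[2][0] = 72
paddr = 72 * 32 + 14 = 2318

Answer: 2318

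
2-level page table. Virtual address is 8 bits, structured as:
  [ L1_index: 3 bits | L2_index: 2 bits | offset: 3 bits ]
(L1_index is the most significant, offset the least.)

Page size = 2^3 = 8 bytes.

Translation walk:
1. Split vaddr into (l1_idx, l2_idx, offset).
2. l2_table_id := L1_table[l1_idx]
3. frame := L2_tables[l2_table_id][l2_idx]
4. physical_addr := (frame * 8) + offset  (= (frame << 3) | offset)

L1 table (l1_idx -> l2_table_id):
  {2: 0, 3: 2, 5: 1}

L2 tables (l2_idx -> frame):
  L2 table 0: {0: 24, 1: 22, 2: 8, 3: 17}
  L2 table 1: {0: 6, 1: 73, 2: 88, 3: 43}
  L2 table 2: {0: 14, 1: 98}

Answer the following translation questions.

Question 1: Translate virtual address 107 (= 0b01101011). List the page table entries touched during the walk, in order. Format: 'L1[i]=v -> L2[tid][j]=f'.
Answer: L1[3]=2 -> L2[2][1]=98

Derivation:
vaddr = 107 = 0b01101011
Split: l1_idx=3, l2_idx=1, offset=3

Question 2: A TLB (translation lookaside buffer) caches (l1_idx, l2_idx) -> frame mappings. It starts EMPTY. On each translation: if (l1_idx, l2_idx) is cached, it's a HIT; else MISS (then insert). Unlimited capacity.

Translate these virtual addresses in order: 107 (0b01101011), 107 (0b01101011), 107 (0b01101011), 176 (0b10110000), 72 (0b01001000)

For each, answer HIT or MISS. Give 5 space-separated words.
vaddr=107: (3,1) not in TLB -> MISS, insert
vaddr=107: (3,1) in TLB -> HIT
vaddr=107: (3,1) in TLB -> HIT
vaddr=176: (5,2) not in TLB -> MISS, insert
vaddr=72: (2,1) not in TLB -> MISS, insert

Answer: MISS HIT HIT MISS MISS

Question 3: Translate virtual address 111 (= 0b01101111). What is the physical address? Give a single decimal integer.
Answer: 791

Derivation:
vaddr = 111 = 0b01101111
Split: l1_idx=3, l2_idx=1, offset=7
L1[3] = 2
L2[2][1] = 98
paddr = 98 * 8 + 7 = 791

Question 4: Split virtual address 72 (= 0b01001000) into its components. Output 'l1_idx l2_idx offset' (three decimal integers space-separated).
vaddr = 72 = 0b01001000
  top 3 bits -> l1_idx = 2
  next 2 bits -> l2_idx = 1
  bottom 3 bits -> offset = 0

Answer: 2 1 0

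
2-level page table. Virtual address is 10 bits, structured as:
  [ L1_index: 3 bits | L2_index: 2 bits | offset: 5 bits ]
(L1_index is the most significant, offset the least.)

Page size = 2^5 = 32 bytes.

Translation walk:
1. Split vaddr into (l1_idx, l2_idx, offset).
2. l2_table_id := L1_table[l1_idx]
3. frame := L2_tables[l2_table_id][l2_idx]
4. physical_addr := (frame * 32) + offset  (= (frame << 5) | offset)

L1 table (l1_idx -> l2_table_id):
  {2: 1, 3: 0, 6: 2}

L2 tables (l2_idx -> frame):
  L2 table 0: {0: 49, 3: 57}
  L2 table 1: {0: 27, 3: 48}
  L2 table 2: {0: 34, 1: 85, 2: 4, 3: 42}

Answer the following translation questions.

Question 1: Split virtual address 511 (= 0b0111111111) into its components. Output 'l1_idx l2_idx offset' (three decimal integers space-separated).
Answer: 3 3 31

Derivation:
vaddr = 511 = 0b0111111111
  top 3 bits -> l1_idx = 3
  next 2 bits -> l2_idx = 3
  bottom 5 bits -> offset = 31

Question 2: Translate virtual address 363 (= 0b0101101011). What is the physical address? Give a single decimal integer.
vaddr = 363 = 0b0101101011
Split: l1_idx=2, l2_idx=3, offset=11
L1[2] = 1
L2[1][3] = 48
paddr = 48 * 32 + 11 = 1547

Answer: 1547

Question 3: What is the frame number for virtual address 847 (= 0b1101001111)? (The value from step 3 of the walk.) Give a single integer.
Answer: 4

Derivation:
vaddr = 847: l1_idx=6, l2_idx=2
L1[6] = 2; L2[2][2] = 4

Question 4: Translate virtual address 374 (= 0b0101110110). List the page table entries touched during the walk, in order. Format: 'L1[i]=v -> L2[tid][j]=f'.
Answer: L1[2]=1 -> L2[1][3]=48

Derivation:
vaddr = 374 = 0b0101110110
Split: l1_idx=2, l2_idx=3, offset=22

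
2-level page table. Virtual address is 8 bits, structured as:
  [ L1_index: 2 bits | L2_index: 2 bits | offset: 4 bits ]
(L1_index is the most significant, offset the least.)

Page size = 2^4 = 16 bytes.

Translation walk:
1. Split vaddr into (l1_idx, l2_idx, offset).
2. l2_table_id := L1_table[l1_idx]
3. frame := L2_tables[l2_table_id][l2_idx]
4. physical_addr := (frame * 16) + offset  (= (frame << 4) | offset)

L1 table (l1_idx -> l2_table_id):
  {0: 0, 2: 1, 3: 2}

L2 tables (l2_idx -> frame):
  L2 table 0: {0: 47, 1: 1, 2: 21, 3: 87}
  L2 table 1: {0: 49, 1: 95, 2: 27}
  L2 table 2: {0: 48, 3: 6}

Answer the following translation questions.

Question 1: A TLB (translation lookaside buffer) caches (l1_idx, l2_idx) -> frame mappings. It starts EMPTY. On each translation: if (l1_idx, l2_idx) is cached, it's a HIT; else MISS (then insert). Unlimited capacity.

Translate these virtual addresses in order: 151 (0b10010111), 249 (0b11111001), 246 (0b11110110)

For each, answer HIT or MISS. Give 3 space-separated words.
Answer: MISS MISS HIT

Derivation:
vaddr=151: (2,1) not in TLB -> MISS, insert
vaddr=249: (3,3) not in TLB -> MISS, insert
vaddr=246: (3,3) in TLB -> HIT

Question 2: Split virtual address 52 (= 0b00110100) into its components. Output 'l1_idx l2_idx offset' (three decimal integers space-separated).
Answer: 0 3 4

Derivation:
vaddr = 52 = 0b00110100
  top 2 bits -> l1_idx = 0
  next 2 bits -> l2_idx = 3
  bottom 4 bits -> offset = 4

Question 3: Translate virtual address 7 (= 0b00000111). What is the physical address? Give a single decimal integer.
Answer: 759

Derivation:
vaddr = 7 = 0b00000111
Split: l1_idx=0, l2_idx=0, offset=7
L1[0] = 0
L2[0][0] = 47
paddr = 47 * 16 + 7 = 759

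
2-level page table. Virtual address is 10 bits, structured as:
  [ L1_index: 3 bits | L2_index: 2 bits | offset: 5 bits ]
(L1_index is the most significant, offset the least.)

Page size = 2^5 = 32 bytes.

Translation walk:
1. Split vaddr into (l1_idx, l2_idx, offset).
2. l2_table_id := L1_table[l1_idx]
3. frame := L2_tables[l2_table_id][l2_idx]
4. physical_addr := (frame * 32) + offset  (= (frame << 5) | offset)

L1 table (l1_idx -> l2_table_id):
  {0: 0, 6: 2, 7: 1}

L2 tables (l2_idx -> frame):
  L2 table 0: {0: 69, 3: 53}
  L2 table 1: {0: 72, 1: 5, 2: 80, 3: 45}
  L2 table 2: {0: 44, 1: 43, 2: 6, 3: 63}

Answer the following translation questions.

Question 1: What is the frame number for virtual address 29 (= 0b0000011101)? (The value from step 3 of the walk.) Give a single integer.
Answer: 69

Derivation:
vaddr = 29: l1_idx=0, l2_idx=0
L1[0] = 0; L2[0][0] = 69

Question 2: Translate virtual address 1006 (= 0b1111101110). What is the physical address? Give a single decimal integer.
Answer: 1454

Derivation:
vaddr = 1006 = 0b1111101110
Split: l1_idx=7, l2_idx=3, offset=14
L1[7] = 1
L2[1][3] = 45
paddr = 45 * 32 + 14 = 1454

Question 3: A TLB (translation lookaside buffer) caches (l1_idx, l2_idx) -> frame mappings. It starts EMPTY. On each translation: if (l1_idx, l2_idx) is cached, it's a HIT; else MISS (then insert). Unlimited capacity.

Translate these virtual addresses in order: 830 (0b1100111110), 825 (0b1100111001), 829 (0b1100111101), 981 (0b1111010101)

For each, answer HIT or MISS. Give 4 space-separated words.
Answer: MISS HIT HIT MISS

Derivation:
vaddr=830: (6,1) not in TLB -> MISS, insert
vaddr=825: (6,1) in TLB -> HIT
vaddr=829: (6,1) in TLB -> HIT
vaddr=981: (7,2) not in TLB -> MISS, insert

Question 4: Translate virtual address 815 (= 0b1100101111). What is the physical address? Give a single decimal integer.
Answer: 1391

Derivation:
vaddr = 815 = 0b1100101111
Split: l1_idx=6, l2_idx=1, offset=15
L1[6] = 2
L2[2][1] = 43
paddr = 43 * 32 + 15 = 1391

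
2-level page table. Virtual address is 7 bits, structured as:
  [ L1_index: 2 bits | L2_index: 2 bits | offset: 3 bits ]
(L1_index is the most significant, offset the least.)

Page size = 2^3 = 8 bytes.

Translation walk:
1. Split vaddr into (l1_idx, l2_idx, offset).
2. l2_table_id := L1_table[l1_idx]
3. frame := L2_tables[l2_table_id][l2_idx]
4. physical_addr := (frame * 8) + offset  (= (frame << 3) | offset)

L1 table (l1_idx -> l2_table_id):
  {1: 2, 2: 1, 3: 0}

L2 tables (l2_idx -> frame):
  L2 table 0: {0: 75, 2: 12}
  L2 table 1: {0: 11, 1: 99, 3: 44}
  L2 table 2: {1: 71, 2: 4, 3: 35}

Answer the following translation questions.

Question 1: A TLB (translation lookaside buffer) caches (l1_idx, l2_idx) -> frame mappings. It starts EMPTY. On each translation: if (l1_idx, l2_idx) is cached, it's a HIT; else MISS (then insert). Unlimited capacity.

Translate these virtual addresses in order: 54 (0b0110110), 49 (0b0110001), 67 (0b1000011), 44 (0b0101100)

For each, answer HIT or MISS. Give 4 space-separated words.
Answer: MISS HIT MISS MISS

Derivation:
vaddr=54: (1,2) not in TLB -> MISS, insert
vaddr=49: (1,2) in TLB -> HIT
vaddr=67: (2,0) not in TLB -> MISS, insert
vaddr=44: (1,1) not in TLB -> MISS, insert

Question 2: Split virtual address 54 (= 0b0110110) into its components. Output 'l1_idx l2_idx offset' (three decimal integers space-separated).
vaddr = 54 = 0b0110110
  top 2 bits -> l1_idx = 1
  next 2 bits -> l2_idx = 2
  bottom 3 bits -> offset = 6

Answer: 1 2 6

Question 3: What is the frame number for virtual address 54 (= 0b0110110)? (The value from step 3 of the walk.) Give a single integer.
vaddr = 54: l1_idx=1, l2_idx=2
L1[1] = 2; L2[2][2] = 4

Answer: 4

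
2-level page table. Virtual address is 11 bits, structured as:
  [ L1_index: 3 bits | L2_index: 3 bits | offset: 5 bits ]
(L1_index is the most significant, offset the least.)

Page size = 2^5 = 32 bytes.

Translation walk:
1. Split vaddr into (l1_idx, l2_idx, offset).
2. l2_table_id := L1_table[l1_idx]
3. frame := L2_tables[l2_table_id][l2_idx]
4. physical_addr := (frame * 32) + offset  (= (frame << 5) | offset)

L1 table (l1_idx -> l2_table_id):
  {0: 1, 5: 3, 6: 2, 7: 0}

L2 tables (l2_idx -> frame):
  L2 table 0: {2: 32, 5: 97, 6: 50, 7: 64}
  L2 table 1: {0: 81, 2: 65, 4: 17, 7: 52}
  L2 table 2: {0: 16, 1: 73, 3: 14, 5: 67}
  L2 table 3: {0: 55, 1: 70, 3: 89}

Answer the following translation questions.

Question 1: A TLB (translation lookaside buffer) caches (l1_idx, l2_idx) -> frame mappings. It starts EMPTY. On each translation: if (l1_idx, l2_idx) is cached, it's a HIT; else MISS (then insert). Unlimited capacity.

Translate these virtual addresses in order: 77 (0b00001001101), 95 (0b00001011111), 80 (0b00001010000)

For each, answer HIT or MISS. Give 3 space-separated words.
Answer: MISS HIT HIT

Derivation:
vaddr=77: (0,2) not in TLB -> MISS, insert
vaddr=95: (0,2) in TLB -> HIT
vaddr=80: (0,2) in TLB -> HIT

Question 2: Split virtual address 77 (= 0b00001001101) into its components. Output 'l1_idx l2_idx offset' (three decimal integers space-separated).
vaddr = 77 = 0b00001001101
  top 3 bits -> l1_idx = 0
  next 3 bits -> l2_idx = 2
  bottom 5 bits -> offset = 13

Answer: 0 2 13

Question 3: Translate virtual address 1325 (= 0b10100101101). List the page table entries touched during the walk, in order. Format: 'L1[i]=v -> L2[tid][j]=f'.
vaddr = 1325 = 0b10100101101
Split: l1_idx=5, l2_idx=1, offset=13

Answer: L1[5]=3 -> L2[3][1]=70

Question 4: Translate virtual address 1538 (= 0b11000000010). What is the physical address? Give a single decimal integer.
Answer: 514

Derivation:
vaddr = 1538 = 0b11000000010
Split: l1_idx=6, l2_idx=0, offset=2
L1[6] = 2
L2[2][0] = 16
paddr = 16 * 32 + 2 = 514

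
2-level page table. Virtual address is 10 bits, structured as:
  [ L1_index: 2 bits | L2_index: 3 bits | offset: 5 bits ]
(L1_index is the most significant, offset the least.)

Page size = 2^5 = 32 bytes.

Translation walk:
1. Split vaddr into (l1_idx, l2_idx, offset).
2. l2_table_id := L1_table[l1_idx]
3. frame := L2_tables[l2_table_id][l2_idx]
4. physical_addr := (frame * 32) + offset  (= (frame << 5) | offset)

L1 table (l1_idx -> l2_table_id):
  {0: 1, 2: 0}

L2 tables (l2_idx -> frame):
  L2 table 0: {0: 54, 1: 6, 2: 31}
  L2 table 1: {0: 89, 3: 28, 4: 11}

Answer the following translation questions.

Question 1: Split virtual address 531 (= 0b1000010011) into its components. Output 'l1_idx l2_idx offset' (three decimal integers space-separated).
Answer: 2 0 19

Derivation:
vaddr = 531 = 0b1000010011
  top 2 bits -> l1_idx = 2
  next 3 bits -> l2_idx = 0
  bottom 5 bits -> offset = 19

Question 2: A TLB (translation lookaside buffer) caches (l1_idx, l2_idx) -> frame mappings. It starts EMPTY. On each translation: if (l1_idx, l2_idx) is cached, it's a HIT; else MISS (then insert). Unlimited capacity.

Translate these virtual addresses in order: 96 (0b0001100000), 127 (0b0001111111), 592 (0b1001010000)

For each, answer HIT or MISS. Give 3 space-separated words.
vaddr=96: (0,3) not in TLB -> MISS, insert
vaddr=127: (0,3) in TLB -> HIT
vaddr=592: (2,2) not in TLB -> MISS, insert

Answer: MISS HIT MISS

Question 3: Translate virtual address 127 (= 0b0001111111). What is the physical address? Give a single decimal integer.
Answer: 927

Derivation:
vaddr = 127 = 0b0001111111
Split: l1_idx=0, l2_idx=3, offset=31
L1[0] = 1
L2[1][3] = 28
paddr = 28 * 32 + 31 = 927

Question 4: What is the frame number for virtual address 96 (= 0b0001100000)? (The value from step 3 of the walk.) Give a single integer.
vaddr = 96: l1_idx=0, l2_idx=3
L1[0] = 1; L2[1][3] = 28

Answer: 28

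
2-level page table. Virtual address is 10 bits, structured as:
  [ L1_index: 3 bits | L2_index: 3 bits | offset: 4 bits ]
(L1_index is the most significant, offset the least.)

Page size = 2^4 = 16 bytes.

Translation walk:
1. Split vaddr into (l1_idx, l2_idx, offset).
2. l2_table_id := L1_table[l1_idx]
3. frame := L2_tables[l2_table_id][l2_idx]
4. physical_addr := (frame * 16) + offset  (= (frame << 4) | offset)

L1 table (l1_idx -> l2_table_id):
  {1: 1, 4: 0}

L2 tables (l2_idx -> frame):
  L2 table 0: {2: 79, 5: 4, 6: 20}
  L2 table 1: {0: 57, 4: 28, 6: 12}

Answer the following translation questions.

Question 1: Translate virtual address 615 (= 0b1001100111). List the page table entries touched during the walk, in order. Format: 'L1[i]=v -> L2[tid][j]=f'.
Answer: L1[4]=0 -> L2[0][6]=20

Derivation:
vaddr = 615 = 0b1001100111
Split: l1_idx=4, l2_idx=6, offset=7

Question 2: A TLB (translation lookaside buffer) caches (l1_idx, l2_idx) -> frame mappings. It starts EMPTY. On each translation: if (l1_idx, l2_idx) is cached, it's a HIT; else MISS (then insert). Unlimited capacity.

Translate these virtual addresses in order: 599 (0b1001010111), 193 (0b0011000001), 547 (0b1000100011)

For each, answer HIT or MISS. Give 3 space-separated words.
vaddr=599: (4,5) not in TLB -> MISS, insert
vaddr=193: (1,4) not in TLB -> MISS, insert
vaddr=547: (4,2) not in TLB -> MISS, insert

Answer: MISS MISS MISS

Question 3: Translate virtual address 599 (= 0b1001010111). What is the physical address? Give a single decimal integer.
Answer: 71

Derivation:
vaddr = 599 = 0b1001010111
Split: l1_idx=4, l2_idx=5, offset=7
L1[4] = 0
L2[0][5] = 4
paddr = 4 * 16 + 7 = 71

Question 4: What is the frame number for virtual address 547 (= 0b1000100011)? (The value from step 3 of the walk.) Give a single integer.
vaddr = 547: l1_idx=4, l2_idx=2
L1[4] = 0; L2[0][2] = 79

Answer: 79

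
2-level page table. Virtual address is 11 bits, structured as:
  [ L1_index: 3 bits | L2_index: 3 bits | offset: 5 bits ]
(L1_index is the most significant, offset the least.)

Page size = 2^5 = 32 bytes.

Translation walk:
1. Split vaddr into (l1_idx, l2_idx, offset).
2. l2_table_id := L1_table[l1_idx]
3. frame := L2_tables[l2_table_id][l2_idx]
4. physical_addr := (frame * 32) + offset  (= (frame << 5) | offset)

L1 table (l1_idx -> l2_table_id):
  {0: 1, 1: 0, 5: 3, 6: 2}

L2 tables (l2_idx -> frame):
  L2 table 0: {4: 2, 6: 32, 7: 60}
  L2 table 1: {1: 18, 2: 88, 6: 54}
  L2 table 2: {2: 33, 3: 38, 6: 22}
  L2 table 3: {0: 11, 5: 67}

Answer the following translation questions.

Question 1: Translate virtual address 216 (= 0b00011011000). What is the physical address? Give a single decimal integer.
vaddr = 216 = 0b00011011000
Split: l1_idx=0, l2_idx=6, offset=24
L1[0] = 1
L2[1][6] = 54
paddr = 54 * 32 + 24 = 1752

Answer: 1752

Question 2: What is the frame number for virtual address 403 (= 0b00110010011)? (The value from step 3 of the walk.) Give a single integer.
vaddr = 403: l1_idx=1, l2_idx=4
L1[1] = 0; L2[0][4] = 2

Answer: 2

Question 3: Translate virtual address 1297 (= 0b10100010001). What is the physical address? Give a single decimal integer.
vaddr = 1297 = 0b10100010001
Split: l1_idx=5, l2_idx=0, offset=17
L1[5] = 3
L2[3][0] = 11
paddr = 11 * 32 + 17 = 369

Answer: 369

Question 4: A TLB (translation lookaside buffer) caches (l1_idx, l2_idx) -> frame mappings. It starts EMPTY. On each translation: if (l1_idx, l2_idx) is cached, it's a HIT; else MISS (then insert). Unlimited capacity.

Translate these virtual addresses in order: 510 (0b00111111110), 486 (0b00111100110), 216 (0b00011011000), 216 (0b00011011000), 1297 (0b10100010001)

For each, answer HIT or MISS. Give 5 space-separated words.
Answer: MISS HIT MISS HIT MISS

Derivation:
vaddr=510: (1,7) not in TLB -> MISS, insert
vaddr=486: (1,7) in TLB -> HIT
vaddr=216: (0,6) not in TLB -> MISS, insert
vaddr=216: (0,6) in TLB -> HIT
vaddr=1297: (5,0) not in TLB -> MISS, insert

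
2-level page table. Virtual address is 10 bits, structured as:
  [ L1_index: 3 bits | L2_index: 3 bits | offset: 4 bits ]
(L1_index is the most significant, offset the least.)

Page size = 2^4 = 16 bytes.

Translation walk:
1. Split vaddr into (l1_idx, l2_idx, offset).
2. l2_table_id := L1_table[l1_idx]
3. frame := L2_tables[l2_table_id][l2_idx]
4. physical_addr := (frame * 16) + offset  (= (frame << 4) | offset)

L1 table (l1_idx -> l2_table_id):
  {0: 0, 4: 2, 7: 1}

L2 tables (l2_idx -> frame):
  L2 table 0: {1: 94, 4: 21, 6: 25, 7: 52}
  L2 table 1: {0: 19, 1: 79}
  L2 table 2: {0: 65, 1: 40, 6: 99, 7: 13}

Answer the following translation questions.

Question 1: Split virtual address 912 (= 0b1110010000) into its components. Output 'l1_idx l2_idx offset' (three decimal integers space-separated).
Answer: 7 1 0

Derivation:
vaddr = 912 = 0b1110010000
  top 3 bits -> l1_idx = 7
  next 3 bits -> l2_idx = 1
  bottom 4 bits -> offset = 0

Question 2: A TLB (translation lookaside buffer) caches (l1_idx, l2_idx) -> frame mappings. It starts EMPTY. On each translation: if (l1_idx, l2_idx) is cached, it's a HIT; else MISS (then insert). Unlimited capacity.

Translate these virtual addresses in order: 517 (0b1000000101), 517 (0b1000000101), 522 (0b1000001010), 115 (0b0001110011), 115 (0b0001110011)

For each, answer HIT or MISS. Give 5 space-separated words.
Answer: MISS HIT HIT MISS HIT

Derivation:
vaddr=517: (4,0) not in TLB -> MISS, insert
vaddr=517: (4,0) in TLB -> HIT
vaddr=522: (4,0) in TLB -> HIT
vaddr=115: (0,7) not in TLB -> MISS, insert
vaddr=115: (0,7) in TLB -> HIT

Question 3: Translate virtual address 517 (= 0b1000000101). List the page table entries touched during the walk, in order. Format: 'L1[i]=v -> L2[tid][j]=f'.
Answer: L1[4]=2 -> L2[2][0]=65

Derivation:
vaddr = 517 = 0b1000000101
Split: l1_idx=4, l2_idx=0, offset=5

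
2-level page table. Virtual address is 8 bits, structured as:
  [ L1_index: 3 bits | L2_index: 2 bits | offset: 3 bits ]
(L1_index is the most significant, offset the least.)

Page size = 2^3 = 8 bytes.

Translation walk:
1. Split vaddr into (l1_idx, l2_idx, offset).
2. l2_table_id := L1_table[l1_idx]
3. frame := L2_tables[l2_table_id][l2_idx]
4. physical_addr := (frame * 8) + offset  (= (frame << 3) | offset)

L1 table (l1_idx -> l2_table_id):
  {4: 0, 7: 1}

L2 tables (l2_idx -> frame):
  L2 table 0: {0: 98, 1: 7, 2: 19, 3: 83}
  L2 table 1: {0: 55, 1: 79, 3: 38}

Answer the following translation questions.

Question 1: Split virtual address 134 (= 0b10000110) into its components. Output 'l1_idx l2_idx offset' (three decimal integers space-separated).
Answer: 4 0 6

Derivation:
vaddr = 134 = 0b10000110
  top 3 bits -> l1_idx = 4
  next 2 bits -> l2_idx = 0
  bottom 3 bits -> offset = 6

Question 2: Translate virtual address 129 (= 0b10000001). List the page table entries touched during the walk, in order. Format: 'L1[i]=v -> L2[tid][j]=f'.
Answer: L1[4]=0 -> L2[0][0]=98

Derivation:
vaddr = 129 = 0b10000001
Split: l1_idx=4, l2_idx=0, offset=1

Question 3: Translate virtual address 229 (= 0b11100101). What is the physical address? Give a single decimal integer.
Answer: 445

Derivation:
vaddr = 229 = 0b11100101
Split: l1_idx=7, l2_idx=0, offset=5
L1[7] = 1
L2[1][0] = 55
paddr = 55 * 8 + 5 = 445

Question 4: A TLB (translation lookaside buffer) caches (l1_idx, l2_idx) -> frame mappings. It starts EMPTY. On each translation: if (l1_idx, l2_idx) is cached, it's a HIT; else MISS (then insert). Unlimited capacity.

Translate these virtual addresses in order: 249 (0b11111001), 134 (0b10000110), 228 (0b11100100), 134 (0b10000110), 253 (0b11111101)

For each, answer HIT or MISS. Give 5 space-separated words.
vaddr=249: (7,3) not in TLB -> MISS, insert
vaddr=134: (4,0) not in TLB -> MISS, insert
vaddr=228: (7,0) not in TLB -> MISS, insert
vaddr=134: (4,0) in TLB -> HIT
vaddr=253: (7,3) in TLB -> HIT

Answer: MISS MISS MISS HIT HIT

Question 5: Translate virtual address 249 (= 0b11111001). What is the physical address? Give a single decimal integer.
Answer: 305

Derivation:
vaddr = 249 = 0b11111001
Split: l1_idx=7, l2_idx=3, offset=1
L1[7] = 1
L2[1][3] = 38
paddr = 38 * 8 + 1 = 305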